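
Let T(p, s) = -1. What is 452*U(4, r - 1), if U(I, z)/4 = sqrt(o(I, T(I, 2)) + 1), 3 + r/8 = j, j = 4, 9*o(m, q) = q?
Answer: 3616*sqrt(2)/3 ≈ 1704.6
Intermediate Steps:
o(m, q) = q/9
r = 8 (r = -24 + 8*4 = -24 + 32 = 8)
U(I, z) = 8*sqrt(2)/3 (U(I, z) = 4*sqrt((1/9)*(-1) + 1) = 4*sqrt(-1/9 + 1) = 4*sqrt(8/9) = 4*(2*sqrt(2)/3) = 8*sqrt(2)/3)
452*U(4, r - 1) = 452*(8*sqrt(2)/3) = 3616*sqrt(2)/3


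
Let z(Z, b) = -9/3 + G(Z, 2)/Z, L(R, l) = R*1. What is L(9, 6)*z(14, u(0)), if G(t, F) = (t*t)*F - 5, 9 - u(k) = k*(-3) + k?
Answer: 3105/14 ≈ 221.79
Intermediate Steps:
L(R, l) = R
u(k) = 9 + 2*k (u(k) = 9 - (k*(-3) + k) = 9 - (-3*k + k) = 9 - (-2)*k = 9 + 2*k)
G(t, F) = -5 + F*t**2 (G(t, F) = t**2*F - 5 = F*t**2 - 5 = -5 + F*t**2)
z(Z, b) = -3 + (-5 + 2*Z**2)/Z (z(Z, b) = -9/3 + (-5 + 2*Z**2)/Z = -9*1/3 + (-5 + 2*Z**2)/Z = -3 + (-5 + 2*Z**2)/Z)
L(9, 6)*z(14, u(0)) = 9*(-3 - 5/14 + 2*14) = 9*(-3 - 5*1/14 + 28) = 9*(-3 - 5/14 + 28) = 9*(345/14) = 3105/14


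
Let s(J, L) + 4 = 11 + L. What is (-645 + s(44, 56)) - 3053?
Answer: -3635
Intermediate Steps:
s(J, L) = 7 + L (s(J, L) = -4 + (11 + L) = 7 + L)
(-645 + s(44, 56)) - 3053 = (-645 + (7 + 56)) - 3053 = (-645 + 63) - 3053 = -582 - 3053 = -3635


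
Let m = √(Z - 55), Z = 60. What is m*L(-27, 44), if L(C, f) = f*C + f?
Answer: -1144*√5 ≈ -2558.1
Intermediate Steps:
L(C, f) = f + C*f (L(C, f) = C*f + f = f + C*f)
m = √5 (m = √(60 - 55) = √5 ≈ 2.2361)
m*L(-27, 44) = √5*(44*(1 - 27)) = √5*(44*(-26)) = √5*(-1144) = -1144*√5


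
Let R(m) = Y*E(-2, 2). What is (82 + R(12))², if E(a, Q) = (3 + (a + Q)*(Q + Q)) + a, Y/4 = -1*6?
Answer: 3364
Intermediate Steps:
Y = -24 (Y = 4*(-1*6) = 4*(-6) = -24)
E(a, Q) = 3 + a + 2*Q*(Q + a) (E(a, Q) = (3 + (Q + a)*(2*Q)) + a = (3 + 2*Q*(Q + a)) + a = 3 + a + 2*Q*(Q + a))
R(m) = -24 (R(m) = -24*(3 - 2 + 2*2² + 2*2*(-2)) = -24*(3 - 2 + 2*4 - 8) = -24*(3 - 2 + 8 - 8) = -24*1 = -24)
(82 + R(12))² = (82 - 24)² = 58² = 3364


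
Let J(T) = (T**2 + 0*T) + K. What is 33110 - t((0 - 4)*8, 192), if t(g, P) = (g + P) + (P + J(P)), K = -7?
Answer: -4099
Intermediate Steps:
J(T) = -7 + T**2 (J(T) = (T**2 + 0*T) - 7 = (T**2 + 0) - 7 = T**2 - 7 = -7 + T**2)
t(g, P) = -7 + g + P**2 + 2*P (t(g, P) = (g + P) + (P + (-7 + P**2)) = (P + g) + (-7 + P + P**2) = -7 + g + P**2 + 2*P)
33110 - t((0 - 4)*8, 192) = 33110 - (-7 + (0 - 4)*8 + 192**2 + 2*192) = 33110 - (-7 - 4*8 + 36864 + 384) = 33110 - (-7 - 32 + 36864 + 384) = 33110 - 1*37209 = 33110 - 37209 = -4099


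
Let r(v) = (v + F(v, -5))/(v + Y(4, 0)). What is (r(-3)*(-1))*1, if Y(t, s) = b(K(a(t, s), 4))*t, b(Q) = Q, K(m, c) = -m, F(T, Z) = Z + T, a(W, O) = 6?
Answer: -11/27 ≈ -0.40741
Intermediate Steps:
F(T, Z) = T + Z
Y(t, s) = -6*t (Y(t, s) = (-1*6)*t = -6*t)
r(v) = (-5 + 2*v)/(-24 + v) (r(v) = (v + (v - 5))/(v - 6*4) = (v + (-5 + v))/(v - 24) = (-5 + 2*v)/(-24 + v))
(r(-3)*(-1))*1 = (((-5 + 2*(-3))/(-24 - 3))*(-1))*1 = (((-5 - 6)/(-27))*(-1))*1 = (-1/27*(-11)*(-1))*1 = ((11/27)*(-1))*1 = -11/27*1 = -11/27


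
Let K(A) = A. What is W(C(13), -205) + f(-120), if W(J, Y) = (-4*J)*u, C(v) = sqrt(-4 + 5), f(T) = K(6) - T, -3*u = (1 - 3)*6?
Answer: 110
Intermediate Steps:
u = 4 (u = -(1 - 3)*6/3 = -(-2)*6/3 = -1/3*(-12) = 4)
f(T) = 6 - T
C(v) = 1 (C(v) = sqrt(1) = 1)
W(J, Y) = -16*J (W(J, Y) = -4*J*4 = -16*J)
W(C(13), -205) + f(-120) = -16*1 + (6 - 1*(-120)) = -16 + (6 + 120) = -16 + 126 = 110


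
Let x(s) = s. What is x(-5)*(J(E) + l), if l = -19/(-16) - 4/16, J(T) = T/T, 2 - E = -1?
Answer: -155/16 ≈ -9.6875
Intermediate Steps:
E = 3 (E = 2 - 1*(-1) = 2 + 1 = 3)
J(T) = 1
l = 15/16 (l = -19*(-1/16) - 4*1/16 = 19/16 - 1/4 = 15/16 ≈ 0.93750)
x(-5)*(J(E) + l) = -5*(1 + 15/16) = -5*31/16 = -155/16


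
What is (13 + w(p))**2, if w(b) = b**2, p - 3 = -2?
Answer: 196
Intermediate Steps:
p = 1 (p = 3 - 2 = 1)
(13 + w(p))**2 = (13 + 1**2)**2 = (13 + 1)**2 = 14**2 = 196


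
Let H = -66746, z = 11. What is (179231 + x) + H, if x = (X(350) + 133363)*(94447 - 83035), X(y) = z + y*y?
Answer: 2920146573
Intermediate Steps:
X(y) = 11 + y² (X(y) = 11 + y*y = 11 + y²)
x = 2920034088 (x = ((11 + 350²) + 133363)*(94447 - 83035) = ((11 + 122500) + 133363)*11412 = (122511 + 133363)*11412 = 255874*11412 = 2920034088)
(179231 + x) + H = (179231 + 2920034088) - 66746 = 2920213319 - 66746 = 2920146573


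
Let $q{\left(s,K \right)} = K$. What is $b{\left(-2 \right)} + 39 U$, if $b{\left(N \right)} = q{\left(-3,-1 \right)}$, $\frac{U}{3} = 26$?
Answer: $3041$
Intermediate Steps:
$U = 78$ ($U = 3 \cdot 26 = 78$)
$b{\left(N \right)} = -1$
$b{\left(-2 \right)} + 39 U = -1 + 39 \cdot 78 = -1 + 3042 = 3041$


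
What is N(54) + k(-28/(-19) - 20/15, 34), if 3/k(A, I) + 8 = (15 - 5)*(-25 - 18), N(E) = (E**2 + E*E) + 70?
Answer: 861691/146 ≈ 5902.0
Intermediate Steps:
N(E) = 70 + 2*E**2 (N(E) = (E**2 + E**2) + 70 = 2*E**2 + 70 = 70 + 2*E**2)
k(A, I) = -1/146 (k(A, I) = 3/(-8 + (15 - 5)*(-25 - 18)) = 3/(-8 + 10*(-43)) = 3/(-8 - 430) = 3/(-438) = 3*(-1/438) = -1/146)
N(54) + k(-28/(-19) - 20/15, 34) = (70 + 2*54**2) - 1/146 = (70 + 2*2916) - 1/146 = (70 + 5832) - 1/146 = 5902 - 1/146 = 861691/146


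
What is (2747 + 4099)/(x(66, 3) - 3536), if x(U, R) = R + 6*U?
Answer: -6846/3137 ≈ -2.1823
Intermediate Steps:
(2747 + 4099)/(x(66, 3) - 3536) = (2747 + 4099)/((3 + 6*66) - 3536) = 6846/((3 + 396) - 3536) = 6846/(399 - 3536) = 6846/(-3137) = 6846*(-1/3137) = -6846/3137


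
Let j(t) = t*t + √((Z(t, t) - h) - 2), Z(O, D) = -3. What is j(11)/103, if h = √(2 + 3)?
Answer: 121/103 + √(-5 - √5)/103 ≈ 1.1748 + 0.026116*I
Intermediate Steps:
h = √5 ≈ 2.2361
j(t) = t² + √(-5 - √5) (j(t) = t*t + √((-3 - √5) - 2) = t² + √(-5 - √5))
j(11)/103 = (11² + √(-5 - √5))/103 = (121 + √(-5 - √5))*(1/103) = 121/103 + √(-5 - √5)/103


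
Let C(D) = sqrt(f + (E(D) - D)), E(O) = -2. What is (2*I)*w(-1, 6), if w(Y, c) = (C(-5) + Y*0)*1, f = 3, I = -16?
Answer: -32*sqrt(6) ≈ -78.384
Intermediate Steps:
C(D) = sqrt(1 - D) (C(D) = sqrt(3 + (-2 - D)) = sqrt(1 - D))
w(Y, c) = sqrt(6) (w(Y, c) = (sqrt(1 - 1*(-5)) + Y*0)*1 = (sqrt(1 + 5) + 0)*1 = (sqrt(6) + 0)*1 = sqrt(6)*1 = sqrt(6))
(2*I)*w(-1, 6) = (2*(-16))*sqrt(6) = -32*sqrt(6)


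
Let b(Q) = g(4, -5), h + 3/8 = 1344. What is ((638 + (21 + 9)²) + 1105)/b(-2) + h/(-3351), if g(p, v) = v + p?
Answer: -23621431/8936 ≈ -2643.4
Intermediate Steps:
h = 10749/8 (h = -3/8 + 1344 = 10749/8 ≈ 1343.6)
g(p, v) = p + v
b(Q) = -1 (b(Q) = 4 - 5 = -1)
((638 + (21 + 9)²) + 1105)/b(-2) + h/(-3351) = ((638 + (21 + 9)²) + 1105)/(-1) + (10749/8)/(-3351) = ((638 + 30²) + 1105)*(-1) + (10749/8)*(-1/3351) = ((638 + 900) + 1105)*(-1) - 3583/8936 = (1538 + 1105)*(-1) - 3583/8936 = 2643*(-1) - 3583/8936 = -2643 - 3583/8936 = -23621431/8936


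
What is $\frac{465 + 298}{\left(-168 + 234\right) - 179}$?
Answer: $- \frac{763}{113} \approx -6.7522$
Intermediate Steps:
$\frac{465 + 298}{\left(-168 + 234\right) - 179} = \frac{763}{66 - 179} = \frac{763}{-113} = 763 \left(- \frac{1}{113}\right) = - \frac{763}{113}$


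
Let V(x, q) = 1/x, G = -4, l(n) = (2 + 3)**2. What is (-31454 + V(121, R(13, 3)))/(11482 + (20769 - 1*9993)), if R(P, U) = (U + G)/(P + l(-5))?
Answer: -3805933/2693218 ≈ -1.4132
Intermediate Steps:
l(n) = 25 (l(n) = 5**2 = 25)
R(P, U) = (-4 + U)/(25 + P) (R(P, U) = (U - 4)/(P + 25) = (-4 + U)/(25 + P))
(-31454 + V(121, R(13, 3)))/(11482 + (20769 - 1*9993)) = (-31454 + 1/121)/(11482 + (20769 - 1*9993)) = (-31454 + 1/121)/(11482 + (20769 - 9993)) = -3805933/(121*(11482 + 10776)) = -3805933/121/22258 = -3805933/121*1/22258 = -3805933/2693218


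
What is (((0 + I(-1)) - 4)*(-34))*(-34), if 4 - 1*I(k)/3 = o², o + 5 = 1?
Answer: -46240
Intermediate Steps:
o = -4 (o = -5 + 1 = -4)
I(k) = -36 (I(k) = 12 - 3*(-4)² = 12 - 3*16 = 12 - 48 = -36)
(((0 + I(-1)) - 4)*(-34))*(-34) = (((0 - 36) - 4)*(-34))*(-34) = ((-36 - 4)*(-34))*(-34) = -40*(-34)*(-34) = 1360*(-34) = -46240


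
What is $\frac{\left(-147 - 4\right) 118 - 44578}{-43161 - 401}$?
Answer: $\frac{31198}{21781} \approx 1.4324$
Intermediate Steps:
$\frac{\left(-147 - 4\right) 118 - 44578}{-43161 - 401} = \frac{\left(-147 - 4\right) 118 - 44578}{-43562} = \left(\left(-151\right) 118 - 44578\right) \left(- \frac{1}{43562}\right) = \left(-17818 - 44578\right) \left(- \frac{1}{43562}\right) = \left(-62396\right) \left(- \frac{1}{43562}\right) = \frac{31198}{21781}$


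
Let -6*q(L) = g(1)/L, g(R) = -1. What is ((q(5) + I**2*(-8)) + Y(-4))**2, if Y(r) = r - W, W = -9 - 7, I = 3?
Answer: 3236401/900 ≈ 3596.0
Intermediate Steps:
W = -16
q(L) = 1/(6*L) (q(L) = -(-1)/(6*L) = 1/(6*L))
Y(r) = 16 + r (Y(r) = r - 1*(-16) = r + 16 = 16 + r)
((q(5) + I**2*(-8)) + Y(-4))**2 = (((1/6)/5 + 3**2*(-8)) + (16 - 4))**2 = (((1/6)*(1/5) + 9*(-8)) + 12)**2 = ((1/30 - 72) + 12)**2 = (-2159/30 + 12)**2 = (-1799/30)**2 = 3236401/900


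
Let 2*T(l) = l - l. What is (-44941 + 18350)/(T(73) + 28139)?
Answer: -26591/28139 ≈ -0.94499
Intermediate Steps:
T(l) = 0 (T(l) = (l - l)/2 = (1/2)*0 = 0)
(-44941 + 18350)/(T(73) + 28139) = (-44941 + 18350)/(0 + 28139) = -26591/28139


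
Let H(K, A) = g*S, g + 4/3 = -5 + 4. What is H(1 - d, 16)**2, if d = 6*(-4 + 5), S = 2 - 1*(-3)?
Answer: 1225/9 ≈ 136.11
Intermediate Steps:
S = 5 (S = 2 + 3 = 5)
d = 6 (d = 6*1 = 6)
g = -7/3 (g = -4/3 + (-5 + 4) = -4/3 - 1 = -7/3 ≈ -2.3333)
H(K, A) = -35/3 (H(K, A) = -7/3*5 = -35/3)
H(1 - d, 16)**2 = (-35/3)**2 = 1225/9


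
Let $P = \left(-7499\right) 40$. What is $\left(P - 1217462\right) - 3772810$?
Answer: $-5290232$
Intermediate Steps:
$P = -299960$
$\left(P - 1217462\right) - 3772810 = \left(-299960 - 1217462\right) - 3772810 = -1517422 - 3772810 = -5290232$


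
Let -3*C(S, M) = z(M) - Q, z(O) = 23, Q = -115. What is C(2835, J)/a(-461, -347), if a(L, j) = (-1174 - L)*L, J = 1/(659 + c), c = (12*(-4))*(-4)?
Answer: -2/14291 ≈ -0.00013995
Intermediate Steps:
c = 192 (c = -48*(-4) = 192)
J = 1/851 (J = 1/(659 + 192) = 1/851 ≈ 0.0011751)
C(S, M) = -46 (C(S, M) = -(23 - 1*(-115))/3 = -(23 + 115)/3 = -⅓*138 = -46)
a(L, j) = L*(-1174 - L)
C(2835, J)/a(-461, -347) = -46*1/(461*(1174 - 461)) = -46/((-1*(-461)*713)) = -46/328693 = -46*1/328693 = -2/14291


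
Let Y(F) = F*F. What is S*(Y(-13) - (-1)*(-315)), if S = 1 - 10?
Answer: 1314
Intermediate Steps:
Y(F) = F²
S = -9
S*(Y(-13) - (-1)*(-315)) = -9*((-13)² - (-1)*(-315)) = -9*(169 - 1*315) = -9*(169 - 315) = -9*(-146) = 1314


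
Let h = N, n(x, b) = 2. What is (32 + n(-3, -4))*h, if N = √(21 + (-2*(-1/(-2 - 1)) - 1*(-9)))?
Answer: 68*√66/3 ≈ 184.14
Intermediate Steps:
N = 2*√66/3 (N = √(21 + (-2/((-1*(-3))) + 9)) = √(21 + (-2/3 + 9)) = √(21 + (-2*⅓ + 9)) = √(21 + (-⅔ + 9)) = √(21 + 25/3) = √(88/3) = 2*√66/3 ≈ 5.4160)
h = 2*√66/3 ≈ 5.4160
(32 + n(-3, -4))*h = (32 + 2)*(2*√66/3) = 34*(2*√66/3) = 68*√66/3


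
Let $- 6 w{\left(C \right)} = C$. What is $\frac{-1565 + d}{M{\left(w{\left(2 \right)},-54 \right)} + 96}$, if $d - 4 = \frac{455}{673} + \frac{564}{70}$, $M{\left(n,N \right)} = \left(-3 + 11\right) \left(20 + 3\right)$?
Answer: $- \frac{9140911}{1648850} \approx -5.5438$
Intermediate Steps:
$w{\left(C \right)} = - \frac{C}{6}$
$M{\left(n,N \right)} = 184$ ($M{\left(n,N \right)} = 8 \cdot 23 = 184$)
$d = \frac{299931}{23555}$ ($d = 4 + \left(\frac{455}{673} + \frac{564}{70}\right) = 4 + \left(455 \cdot \frac{1}{673} + 564 \cdot \frac{1}{70}\right) = 4 + \left(\frac{455}{673} + \frac{282}{35}\right) = 4 + \frac{205711}{23555} = \frac{299931}{23555} \approx 12.733$)
$\frac{-1565 + d}{M{\left(w{\left(2 \right)},-54 \right)} + 96} = \frac{-1565 + \frac{299931}{23555}}{184 + 96} = - \frac{36563644}{23555 \cdot 280} = \left(- \frac{36563644}{23555}\right) \frac{1}{280} = - \frac{9140911}{1648850}$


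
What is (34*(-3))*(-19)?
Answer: 1938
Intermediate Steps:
(34*(-3))*(-19) = -102*(-19) = 1938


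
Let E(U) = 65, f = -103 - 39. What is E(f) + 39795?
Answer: 39860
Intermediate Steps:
f = -142
E(f) + 39795 = 65 + 39795 = 39860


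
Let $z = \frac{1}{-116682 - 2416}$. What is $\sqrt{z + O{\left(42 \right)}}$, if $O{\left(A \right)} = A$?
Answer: $\frac{\sqrt{595741892270}}{119098} \approx 6.4807$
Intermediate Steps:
$z = - \frac{1}{119098}$ ($z = \frac{1}{-119098} = - \frac{1}{119098} \approx -8.3964 \cdot 10^{-6}$)
$\sqrt{z + O{\left(42 \right)}} = \sqrt{- \frac{1}{119098} + 42} = \sqrt{\frac{5002115}{119098}} = \frac{\sqrt{595741892270}}{119098}$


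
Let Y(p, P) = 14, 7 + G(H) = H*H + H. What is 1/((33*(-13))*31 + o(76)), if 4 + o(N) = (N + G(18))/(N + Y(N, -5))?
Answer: -30/398953 ≈ -7.5197e-5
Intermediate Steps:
G(H) = -7 + H + H² (G(H) = -7 + (H*H + H) = -7 + (H² + H) = -7 + (H + H²) = -7 + H + H²)
o(N) = -4 + (335 + N)/(14 + N) (o(N) = -4 + (N + (-7 + 18 + 18²))/(N + 14) = -4 + (N + (-7 + 18 + 324))/(14 + N) = -4 + (N + 335)/(14 + N) = -4 + (335 + N)/(14 + N))
1/((33*(-13))*31 + o(76)) = 1/((33*(-13))*31 + 3*(93 - 1*76)/(14 + 76)) = 1/(-429*31 + 3*(93 - 76)/90) = 1/(-13299 + 3*(1/90)*17) = 1/(-13299 + 17/30) = 1/(-398953/30) = -30/398953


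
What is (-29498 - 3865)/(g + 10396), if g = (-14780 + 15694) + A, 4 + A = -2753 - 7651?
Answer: -3033/82 ≈ -36.988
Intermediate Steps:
A = -10408 (A = -4 + (-2753 - 7651) = -4 - 10404 = -10408)
g = -9494 (g = (-14780 + 15694) - 10408 = 914 - 10408 = -9494)
(-29498 - 3865)/(g + 10396) = (-29498 - 3865)/(-9494 + 10396) = -33363/902 = -33363*1/902 = -3033/82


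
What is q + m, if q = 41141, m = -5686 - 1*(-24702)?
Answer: 60157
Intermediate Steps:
m = 19016 (m = -5686 + 24702 = 19016)
q + m = 41141 + 19016 = 60157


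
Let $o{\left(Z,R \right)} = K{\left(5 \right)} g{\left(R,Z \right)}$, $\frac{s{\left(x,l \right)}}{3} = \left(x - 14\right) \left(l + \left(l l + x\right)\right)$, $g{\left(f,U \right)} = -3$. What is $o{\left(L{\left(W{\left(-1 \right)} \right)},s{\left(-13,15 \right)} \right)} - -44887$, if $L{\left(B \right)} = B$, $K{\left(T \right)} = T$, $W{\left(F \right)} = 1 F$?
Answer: $44872$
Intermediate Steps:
$W{\left(F \right)} = F$
$s{\left(x,l \right)} = 3 \left(-14 + x\right) \left(l + x + l^{2}\right)$ ($s{\left(x,l \right)} = 3 \left(x - 14\right) \left(l + \left(l l + x\right)\right) = 3 \left(-14 + x\right) \left(l + \left(l^{2} + x\right)\right) = 3 \left(-14 + x\right) \left(l + \left(x + l^{2}\right)\right) = 3 \left(-14 + x\right) \left(l + x + l^{2}\right)$)
$o{\left(Z,R \right)} = -15$ ($o{\left(Z,R \right)} = 5 \left(-3\right) = -15$)
$o{\left(L{\left(W{\left(-1 \right)} \right)},s{\left(-13,15 \right)} \right)} - -44887 = -15 - -44887 = -15 + 44887 = 44872$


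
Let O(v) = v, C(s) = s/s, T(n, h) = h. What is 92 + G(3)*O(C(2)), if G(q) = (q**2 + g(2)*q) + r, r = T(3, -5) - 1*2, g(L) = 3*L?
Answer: 112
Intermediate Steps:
C(s) = 1
r = -7 (r = -5 - 1*2 = -5 - 2 = -7)
G(q) = -7 + q**2 + 6*q (G(q) = (q**2 + (3*2)*q) - 7 = (q**2 + 6*q) - 7 = -7 + q**2 + 6*q)
92 + G(3)*O(C(2)) = 92 + (-7 + 3**2 + 6*3)*1 = 92 + (-7 + 9 + 18)*1 = 92 + 20*1 = 92 + 20 = 112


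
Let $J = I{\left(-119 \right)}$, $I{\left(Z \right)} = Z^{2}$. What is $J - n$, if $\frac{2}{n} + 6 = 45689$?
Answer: $\frac{646916961}{45683} \approx 14161.0$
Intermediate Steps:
$n = \frac{2}{45683}$ ($n = \frac{2}{-6 + 45689} = \frac{2}{45683} \approx 4.378 \cdot 10^{-5}$)
$J = 14161$ ($J = \left(-119\right)^{2} = 14161$)
$J - n = 14161 - \frac{2}{45683} = \frac{646916961}{45683}$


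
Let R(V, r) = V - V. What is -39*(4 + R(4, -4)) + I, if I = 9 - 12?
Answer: -159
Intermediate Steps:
R(V, r) = 0
I = -3
-39*(4 + R(4, -4)) + I = -39*(4 + 0) - 3 = -39*4 - 3 = -156 - 3 = -159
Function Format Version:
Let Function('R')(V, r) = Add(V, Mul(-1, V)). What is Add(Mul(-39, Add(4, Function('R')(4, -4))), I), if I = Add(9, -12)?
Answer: -159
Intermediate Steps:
Function('R')(V, r) = 0
I = -3
Add(Mul(-39, Add(4, Function('R')(4, -4))), I) = Add(Mul(-39, Add(4, 0)), -3) = Add(Mul(-39, 4), -3) = Add(-156, -3) = -159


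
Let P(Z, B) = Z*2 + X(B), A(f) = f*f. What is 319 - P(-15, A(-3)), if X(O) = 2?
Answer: 347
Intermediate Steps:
A(f) = f²
P(Z, B) = 2 + 2*Z (P(Z, B) = Z*2 + 2 = 2*Z + 2 = 2 + 2*Z)
319 - P(-15, A(-3)) = 319 - (2 + 2*(-15)) = 319 - (2 - 30) = 319 - 1*(-28) = 319 + 28 = 347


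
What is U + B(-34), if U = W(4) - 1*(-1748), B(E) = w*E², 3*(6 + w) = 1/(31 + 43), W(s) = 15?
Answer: -573625/111 ≈ -5167.8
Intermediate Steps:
w = -1331/222 (w = -6 + 1/(3*(31 + 43)) = -6 + (⅓)/74 = -6 + (⅓)*(1/74) = -6 + 1/222 = -1331/222 ≈ -5.9955)
B(E) = -1331*E²/222
U = 1763 (U = 15 - 1*(-1748) = 15 + 1748 = 1763)
U + B(-34) = 1763 - 1331/222*(-34)² = 1763 - 1331/222*1156 = 1763 - 769318/111 = -573625/111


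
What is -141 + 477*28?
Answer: 13215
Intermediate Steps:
-141 + 477*28 = -141 + 13356 = 13215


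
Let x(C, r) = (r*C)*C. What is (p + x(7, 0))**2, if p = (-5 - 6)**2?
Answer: 14641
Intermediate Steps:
x(C, r) = r*C**2 (x(C, r) = (C*r)*C = r*C**2)
p = 121 (p = (-11)**2 = 121)
(p + x(7, 0))**2 = (121 + 0*7**2)**2 = (121 + 0*49)**2 = (121 + 0)**2 = 121**2 = 14641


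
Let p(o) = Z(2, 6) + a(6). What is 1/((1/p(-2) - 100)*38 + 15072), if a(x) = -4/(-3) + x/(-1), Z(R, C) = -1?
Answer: 17/191510 ≈ 8.8768e-5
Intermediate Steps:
a(x) = 4/3 - x (a(x) = -4*(-⅓) + x*(-1) = 4/3 - x)
p(o) = -17/3 (p(o) = -1 + (4/3 - 1*6) = -1 + (4/3 - 6) = -1 - 14/3 = -17/3)
1/((1/p(-2) - 100)*38 + 15072) = 1/((1/(-17/3) - 100)*38 + 15072) = 1/((-3/17 - 100)*38 + 15072) = 1/(-1703/17*38 + 15072) = 1/(-64714/17 + 15072) = 1/(191510/17) = 17/191510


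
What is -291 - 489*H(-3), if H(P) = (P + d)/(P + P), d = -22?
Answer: -4657/2 ≈ -2328.5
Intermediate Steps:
H(P) = (-22 + P)/(2*P) (H(P) = (P - 22)/(P + P) = (-22 + P)/((2*P)) = (-22 + P)*(1/(2*P)) = (-22 + P)/(2*P))
-291 - 489*H(-3) = -291 - 489*(-22 - 3)/(2*(-3)) = -291 - 489*(-1)*(-25)/(2*3) = -291 - 489*25/6 = -291 - 4075/2 = -4657/2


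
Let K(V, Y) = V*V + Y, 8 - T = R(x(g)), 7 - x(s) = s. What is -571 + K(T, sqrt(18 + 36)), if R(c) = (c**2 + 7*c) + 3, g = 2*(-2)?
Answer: 36678 + 3*sqrt(6) ≈ 36685.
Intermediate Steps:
g = -4
x(s) = 7 - s
R(c) = 3 + c**2 + 7*c
T = -193 (T = 8 - (3 + (7 - 1*(-4))**2 + 7*(7 - 1*(-4))) = 8 - (3 + (7 + 4)**2 + 7*(7 + 4)) = 8 - (3 + 11**2 + 7*11) = 8 - (3 + 121 + 77) = 8 - 1*201 = 8 - 201 = -193)
K(V, Y) = Y + V**2 (K(V, Y) = V**2 + Y = Y + V**2)
-571 + K(T, sqrt(18 + 36)) = -571 + (sqrt(18 + 36) + (-193)**2) = -571 + (sqrt(54) + 37249) = -571 + (3*sqrt(6) + 37249) = -571 + (37249 + 3*sqrt(6)) = 36678 + 3*sqrt(6)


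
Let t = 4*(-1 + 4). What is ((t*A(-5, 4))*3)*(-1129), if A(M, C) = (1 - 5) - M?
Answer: -40644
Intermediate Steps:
t = 12 (t = 4*3 = 12)
A(M, C) = -4 - M
((t*A(-5, 4))*3)*(-1129) = ((12*(-4 - 1*(-5)))*3)*(-1129) = ((12*(-4 + 5))*3)*(-1129) = ((12*1)*3)*(-1129) = (12*3)*(-1129) = 36*(-1129) = -40644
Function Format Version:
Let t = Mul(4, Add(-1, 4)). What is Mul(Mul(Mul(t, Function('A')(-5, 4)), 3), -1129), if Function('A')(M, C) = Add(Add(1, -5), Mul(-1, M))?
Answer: -40644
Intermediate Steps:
t = 12 (t = Mul(4, 3) = 12)
Function('A')(M, C) = Add(-4, Mul(-1, M))
Mul(Mul(Mul(t, Function('A')(-5, 4)), 3), -1129) = Mul(Mul(Mul(12, Add(-4, Mul(-1, -5))), 3), -1129) = Mul(Mul(Mul(12, Add(-4, 5)), 3), -1129) = Mul(Mul(Mul(12, 1), 3), -1129) = Mul(Mul(12, 3), -1129) = Mul(36, -1129) = -40644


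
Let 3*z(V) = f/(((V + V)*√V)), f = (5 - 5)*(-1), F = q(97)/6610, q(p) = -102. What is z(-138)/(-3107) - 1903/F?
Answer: 6289415/51 ≈ 1.2332e+5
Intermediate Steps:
F = -51/3305 (F = -102/6610 = -102*1/6610 = -51/3305 ≈ -0.015431)
f = 0 (f = 0*(-1) = 0)
z(V) = 0 (z(V) = (0/(((V + V)*√V)))/3 = (0/(((2*V)*√V)))/3 = (0/((2*V^(3/2))))/3 = (0*(1/(2*V^(3/2))))/3 = (⅓)*0 = 0)
z(-138)/(-3107) - 1903/F = 0/(-3107) - 1903/(-51/3305) = 0*(-1/3107) - 1903*(-3305/51) = 0 + 6289415/51 = 6289415/51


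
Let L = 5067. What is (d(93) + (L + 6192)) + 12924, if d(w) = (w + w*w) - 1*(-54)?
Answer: 32979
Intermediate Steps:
d(w) = 54 + w + w² (d(w) = (w + w²) + 54 = 54 + w + w²)
(d(93) + (L + 6192)) + 12924 = ((54 + 93 + 93²) + (5067 + 6192)) + 12924 = ((54 + 93 + 8649) + 11259) + 12924 = (8796 + 11259) + 12924 = 20055 + 12924 = 32979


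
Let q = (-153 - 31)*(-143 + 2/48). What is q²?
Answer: 6227261569/9 ≈ 6.9192e+8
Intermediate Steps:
q = 78913/3 (q = -184*(-143 + 2*(1/48)) = -184*(-143 + 1/24) = -184*(-3431/24) = 78913/3 ≈ 26304.)
q² = (78913/3)² = 6227261569/9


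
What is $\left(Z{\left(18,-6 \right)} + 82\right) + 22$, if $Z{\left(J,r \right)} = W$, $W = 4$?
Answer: $108$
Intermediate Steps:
$Z{\left(J,r \right)} = 4$
$\left(Z{\left(18,-6 \right)} + 82\right) + 22 = \left(4 + 82\right) + 22 = 86 + 22 = 108$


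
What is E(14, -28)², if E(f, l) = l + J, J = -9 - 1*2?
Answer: 1521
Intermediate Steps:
J = -11 (J = -9 - 2 = -11)
E(f, l) = -11 + l (E(f, l) = l - 11 = -11 + l)
E(14, -28)² = (-11 - 28)² = (-39)² = 1521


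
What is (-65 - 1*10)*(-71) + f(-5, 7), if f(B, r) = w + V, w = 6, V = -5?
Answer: 5326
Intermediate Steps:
f(B, r) = 1 (f(B, r) = 6 - 5 = 1)
(-65 - 1*10)*(-71) + f(-5, 7) = (-65 - 1*10)*(-71) + 1 = (-65 - 10)*(-71) + 1 = -75*(-71) + 1 = 5325 + 1 = 5326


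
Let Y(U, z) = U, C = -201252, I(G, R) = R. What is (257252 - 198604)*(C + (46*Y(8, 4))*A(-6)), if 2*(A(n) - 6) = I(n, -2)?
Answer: -11695114976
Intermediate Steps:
A(n) = 5 (A(n) = 6 + (½)*(-2) = 6 - 1 = 5)
(257252 - 198604)*(C + (46*Y(8, 4))*A(-6)) = (257252 - 198604)*(-201252 + (46*8)*5) = 58648*(-201252 + 368*5) = 58648*(-201252 + 1840) = 58648*(-199412) = -11695114976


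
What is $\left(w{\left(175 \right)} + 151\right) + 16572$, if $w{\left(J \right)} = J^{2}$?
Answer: $47348$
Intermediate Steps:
$\left(w{\left(175 \right)} + 151\right) + 16572 = \left(175^{2} + 151\right) + 16572 = \left(30625 + 151\right) + 16572 = 30776 + 16572 = 47348$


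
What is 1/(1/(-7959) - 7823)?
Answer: -7959/62263258 ≈ -0.00012783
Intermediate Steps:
1/(1/(-7959) - 7823) = 1/(-1/7959 - 7823) = 1/(-62263258/7959) = -7959/62263258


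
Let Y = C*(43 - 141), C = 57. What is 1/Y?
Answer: -1/5586 ≈ -0.00017902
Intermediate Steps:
Y = -5586 (Y = 57*(43 - 141) = 57*(-98) = -5586)
1/Y = 1/(-5586) = -1/5586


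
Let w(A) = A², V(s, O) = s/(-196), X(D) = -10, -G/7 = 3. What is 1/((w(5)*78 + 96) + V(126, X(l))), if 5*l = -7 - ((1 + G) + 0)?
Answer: 14/28635 ≈ 0.00048891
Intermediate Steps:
G = -21 (G = -7*3 = -21)
l = 13/5 (l = (-7 - ((1 - 21) + 0))/5 = (-7 - (-20 + 0))/5 = (-7 - 1*(-20))/5 = (-7 + 20)/5 = (⅕)*13 = 13/5 ≈ 2.6000)
V(s, O) = -s/196 (V(s, O) = s*(-1/196) = -s/196)
1/((w(5)*78 + 96) + V(126, X(l))) = 1/((5²*78 + 96) - 1/196*126) = 1/((25*78 + 96) - 9/14) = 1/((1950 + 96) - 9/14) = 1/(2046 - 9/14) = 1/(28635/14) = 14/28635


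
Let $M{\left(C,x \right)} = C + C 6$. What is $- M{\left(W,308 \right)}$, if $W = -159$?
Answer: $1113$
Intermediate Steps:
$M{\left(C,x \right)} = 7 C$ ($M{\left(C,x \right)} = C + 6 C = 7 C$)
$- M{\left(W,308 \right)} = - 7 \left(-159\right) = \left(-1\right) \left(-1113\right) = 1113$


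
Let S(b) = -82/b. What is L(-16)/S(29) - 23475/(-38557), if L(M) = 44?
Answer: -23636891/1580837 ≈ -14.952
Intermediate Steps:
L(-16)/S(29) - 23475/(-38557) = 44/((-82/29)) - 23475/(-38557) = 44/((-82*1/29)) - 23475*(-1/38557) = 44/(-82/29) + 23475/38557 = 44*(-29/82) + 23475/38557 = -638/41 + 23475/38557 = -23636891/1580837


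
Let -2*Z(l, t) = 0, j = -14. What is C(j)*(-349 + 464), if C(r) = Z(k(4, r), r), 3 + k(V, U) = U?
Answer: 0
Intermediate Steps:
k(V, U) = -3 + U
Z(l, t) = 0 (Z(l, t) = -½*0 = 0)
C(r) = 0
C(j)*(-349 + 464) = 0*(-349 + 464) = 0*115 = 0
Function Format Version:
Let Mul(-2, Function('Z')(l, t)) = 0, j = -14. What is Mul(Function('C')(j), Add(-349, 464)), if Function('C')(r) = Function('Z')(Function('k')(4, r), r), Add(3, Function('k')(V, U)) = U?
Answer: 0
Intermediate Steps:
Function('k')(V, U) = Add(-3, U)
Function('Z')(l, t) = 0 (Function('Z')(l, t) = Mul(Rational(-1, 2), 0) = 0)
Function('C')(r) = 0
Mul(Function('C')(j), Add(-349, 464)) = Mul(0, Add(-349, 464)) = Mul(0, 115) = 0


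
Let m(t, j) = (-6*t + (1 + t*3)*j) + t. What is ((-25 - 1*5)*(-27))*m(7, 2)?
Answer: 7290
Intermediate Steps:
m(t, j) = -5*t + j*(1 + 3*t) (m(t, j) = (-6*t + (1 + 3*t)*j) + t = (-6*t + j*(1 + 3*t)) + t = -5*t + j*(1 + 3*t))
((-25 - 1*5)*(-27))*m(7, 2) = ((-25 - 1*5)*(-27))*(2 - 5*7 + 3*2*7) = ((-25 - 5)*(-27))*(2 - 35 + 42) = -30*(-27)*9 = 810*9 = 7290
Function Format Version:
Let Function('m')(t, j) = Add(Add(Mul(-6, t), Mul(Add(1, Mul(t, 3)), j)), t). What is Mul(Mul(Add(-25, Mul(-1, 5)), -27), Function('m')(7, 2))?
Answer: 7290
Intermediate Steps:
Function('m')(t, j) = Add(Mul(-5, t), Mul(j, Add(1, Mul(3, t)))) (Function('m')(t, j) = Add(Add(Mul(-6, t), Mul(Add(1, Mul(3, t)), j)), t) = Add(Add(Mul(-6, t), Mul(j, Add(1, Mul(3, t)))), t) = Add(Mul(-5, t), Mul(j, Add(1, Mul(3, t)))))
Mul(Mul(Add(-25, Mul(-1, 5)), -27), Function('m')(7, 2)) = Mul(Mul(Add(-25, Mul(-1, 5)), -27), Add(2, Mul(-5, 7), Mul(3, 2, 7))) = Mul(Mul(Add(-25, -5), -27), Add(2, -35, 42)) = Mul(Mul(-30, -27), 9) = Mul(810, 9) = 7290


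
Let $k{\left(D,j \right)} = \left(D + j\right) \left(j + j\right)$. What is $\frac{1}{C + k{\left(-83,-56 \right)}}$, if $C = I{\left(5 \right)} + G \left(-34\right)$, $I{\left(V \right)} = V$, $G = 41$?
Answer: $\frac{1}{14179} \approx 7.0527 \cdot 10^{-5}$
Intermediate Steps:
$C = -1389$ ($C = 5 + 41 \left(-34\right) = 5 - 1394 = -1389$)
$k{\left(D,j \right)} = 2 j \left(D + j\right)$ ($k{\left(D,j \right)} = \left(D + j\right) 2 j = 2 j \left(D + j\right)$)
$\frac{1}{C + k{\left(-83,-56 \right)}} = \frac{1}{-1389 + 2 \left(-56\right) \left(-83 - 56\right)} = \frac{1}{-1389 + 2 \left(-56\right) \left(-139\right)} = \frac{1}{-1389 + 15568} = \frac{1}{14179}$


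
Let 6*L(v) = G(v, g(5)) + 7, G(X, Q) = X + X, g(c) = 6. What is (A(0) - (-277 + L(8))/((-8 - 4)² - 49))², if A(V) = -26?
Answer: 173738761/324900 ≈ 534.75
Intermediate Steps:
G(X, Q) = 2*X
L(v) = 7/6 + v/3 (L(v) = (2*v + 7)/6 = (7 + 2*v)/6 = 7/6 + v/3)
(A(0) - (-277 + L(8))/((-8 - 4)² - 49))² = (-26 - (-277 + (7/6 + (⅓)*8))/((-8 - 4)² - 49))² = (-26 - (-277 + (7/6 + 8/3))/((-12)² - 49))² = (-26 - (-277 + 23/6)/(144 - 49))² = (-26 - (-1639)/(6*95))² = (-26 - 1*(-1639/570))² = (-26 + 1639/570)² = (-13181/570)² = 173738761/324900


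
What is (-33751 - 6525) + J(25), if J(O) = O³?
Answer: -24651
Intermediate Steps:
(-33751 - 6525) + J(25) = (-33751 - 6525) + 25³ = -40276 + 15625 = -24651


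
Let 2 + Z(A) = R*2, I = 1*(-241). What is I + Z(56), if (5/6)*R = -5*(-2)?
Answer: -219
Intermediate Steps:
I = -241
R = 12 (R = 6*(-5*(-2))/5 = (6/5)*10 = 12)
Z(A) = 22 (Z(A) = -2 + 12*2 = -2 + 24 = 22)
I + Z(56) = -241 + 22 = -219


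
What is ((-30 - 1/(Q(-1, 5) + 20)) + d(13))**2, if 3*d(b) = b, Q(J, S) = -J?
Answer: 32400/49 ≈ 661.22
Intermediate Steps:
d(b) = b/3
((-30 - 1/(Q(-1, 5) + 20)) + d(13))**2 = ((-30 - 1/(-1*(-1) + 20)) + (1/3)*13)**2 = ((-30 - 1/(1 + 20)) + 13/3)**2 = ((-30 - 1/21) + 13/3)**2 = (-631/21 + 13/3)**2 = (-180/7)**2 = 32400/49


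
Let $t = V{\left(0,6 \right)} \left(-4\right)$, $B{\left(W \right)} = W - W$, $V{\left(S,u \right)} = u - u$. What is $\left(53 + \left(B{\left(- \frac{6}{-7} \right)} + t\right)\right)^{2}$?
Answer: $2809$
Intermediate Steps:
$V{\left(S,u \right)} = 0$
$B{\left(W \right)} = 0$
$t = 0$ ($t = 0 \left(-4\right) = 0$)
$\left(53 + \left(B{\left(- \frac{6}{-7} \right)} + t\right)\right)^{2} = \left(53 + \left(0 + 0\right)\right)^{2} = \left(53 + 0\right)^{2} = 53^{2} = 2809$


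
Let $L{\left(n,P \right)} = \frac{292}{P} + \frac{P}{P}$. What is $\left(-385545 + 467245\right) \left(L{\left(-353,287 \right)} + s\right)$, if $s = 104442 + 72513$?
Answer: $\frac{4149270448800}{287} \approx 1.4457 \cdot 10^{10}$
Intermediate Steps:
$s = 176955$
$L{\left(n,P \right)} = 1 + \frac{292}{P}$ ($L{\left(n,P \right)} = \frac{292}{P} + 1 = 1 + \frac{292}{P}$)
$\left(-385545 + 467245\right) \left(L{\left(-353,287 \right)} + s\right) = \left(-385545 + 467245\right) \left(\frac{292 + 287}{287} + 176955\right) = 81700 \left(\frac{1}{287} \cdot 579 + 176955\right) = 81700 \left(\frac{579}{287} + 176955\right) = 81700 \cdot \frac{50786664}{287} = \frac{4149270448800}{287}$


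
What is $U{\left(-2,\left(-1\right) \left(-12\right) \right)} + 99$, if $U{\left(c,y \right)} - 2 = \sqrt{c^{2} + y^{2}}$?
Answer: $101 + 2 \sqrt{37} \approx 113.17$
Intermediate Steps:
$U{\left(c,y \right)} = 2 + \sqrt{c^{2} + y^{2}}$
$U{\left(-2,\left(-1\right) \left(-12\right) \right)} + 99 = \left(2 + \sqrt{\left(-2\right)^{2} + \left(\left(-1\right) \left(-12\right)\right)^{2}}\right) + 99 = \left(2 + \sqrt{4 + 12^{2}}\right) + 99 = \left(2 + \sqrt{4 + 144}\right) + 99 = \left(2 + \sqrt{148}\right) + 99 = \left(2 + 2 \sqrt{37}\right) + 99 = 101 + 2 \sqrt{37}$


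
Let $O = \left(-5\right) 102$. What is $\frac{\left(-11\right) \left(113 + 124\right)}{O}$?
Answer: $\frac{869}{170} \approx 5.1118$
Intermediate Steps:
$O = -510$
$\frac{\left(-11\right) \left(113 + 124\right)}{O} = \frac{\left(-11\right) \left(113 + 124\right)}{-510} = \left(-11\right) 237 \left(- \frac{1}{510}\right) = \left(-2607\right) \left(- \frac{1}{510}\right) = \frac{869}{170}$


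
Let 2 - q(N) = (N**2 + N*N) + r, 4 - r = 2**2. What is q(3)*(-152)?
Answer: 2432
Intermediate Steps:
r = 0 (r = 4 - 1*2**2 = 4 - 1*4 = 4 - 4 = 0)
q(N) = 2 - 2*N**2 (q(N) = 2 - ((N**2 + N*N) + 0) = 2 - ((N**2 + N**2) + 0) = 2 - (2*N**2 + 0) = 2 - 2*N**2)
q(3)*(-152) = (2 - 2*3**2)*(-152) = (2 - 2*9)*(-152) = (2 - 18)*(-152) = -16*(-152) = 2432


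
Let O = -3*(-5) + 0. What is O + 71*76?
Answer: 5411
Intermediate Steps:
O = 15 (O = 15 + 0 = 15)
O + 71*76 = 15 + 71*76 = 15 + 5396 = 5411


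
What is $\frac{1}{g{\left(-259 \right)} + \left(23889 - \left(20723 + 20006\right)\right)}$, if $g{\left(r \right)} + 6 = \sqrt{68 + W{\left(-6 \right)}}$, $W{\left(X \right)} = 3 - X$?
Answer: $- \frac{16846}{283787639} - \frac{\sqrt{77}}{283787639} \approx -5.9392 \cdot 10^{-5}$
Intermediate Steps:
$g{\left(r \right)} = -6 + \sqrt{77}$ ($g{\left(r \right)} = -6 + \sqrt{68 + \left(3 - -6\right)} = -6 + \sqrt{68 + \left(3 + 6\right)} = -6 + \sqrt{68 + 9} = -6 + \sqrt{77}$)
$\frac{1}{g{\left(-259 \right)} + \left(23889 - \left(20723 + 20006\right)\right)} = \frac{1}{\left(-6 + \sqrt{77}\right) + \left(23889 - \left(20723 + 20006\right)\right)} = \frac{1}{\left(-6 + \sqrt{77}\right) + \left(23889 - 40729\right)} = \frac{1}{\left(-6 + \sqrt{77}\right) - 16840} = \frac{1}{-16846 + \sqrt{77}}$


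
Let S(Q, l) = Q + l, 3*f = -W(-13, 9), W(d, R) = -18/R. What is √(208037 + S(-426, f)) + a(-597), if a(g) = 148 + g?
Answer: -449 + √1868505/3 ≈ 6.6442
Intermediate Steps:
f = ⅔ (f = (-(-18)/9)/3 = (-1*(-2))/3 = (⅓)*2 = ⅔ ≈ 0.66667)
√(208037 + S(-426, f)) + a(-597) = √(208037 + (-426 + ⅔)) + (148 - 597) = √(208037 - 1276/3) - 449 = √(622835/3) - 449 = √1868505/3 - 449 = -449 + √1868505/3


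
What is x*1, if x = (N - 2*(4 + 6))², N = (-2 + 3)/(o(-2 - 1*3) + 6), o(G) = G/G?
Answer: 19321/49 ≈ 394.31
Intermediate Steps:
o(G) = 1
N = ⅐ (N = (-2 + 3)/(1 + 6) = 1/7 = 1*(⅐) = ⅐ ≈ 0.14286)
x = 19321/49 (x = (⅐ - 2*(4 + 6))² = (⅐ - 2*10)² = (⅐ - 20)² = (-139/7)² = 19321/49 ≈ 394.31)
x*1 = (19321/49)*1 = 19321/49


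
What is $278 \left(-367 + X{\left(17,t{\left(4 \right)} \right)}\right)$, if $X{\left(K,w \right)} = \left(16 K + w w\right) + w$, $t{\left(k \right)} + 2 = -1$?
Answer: $-24742$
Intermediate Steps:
$t{\left(k \right)} = -3$ ($t{\left(k \right)} = -2 - 1 = -3$)
$X{\left(K,w \right)} = w + w^{2} + 16 K$ ($X{\left(K,w \right)} = \left(16 K + w^{2}\right) + w = \left(w^{2} + 16 K\right) + w = w + w^{2} + 16 K$)
$278 \left(-367 + X{\left(17,t{\left(4 \right)} \right)}\right) = 278 \left(-367 + \left(-3 + \left(-3\right)^{2} + 16 \cdot 17\right)\right) = 278 \left(-367 + \left(-3 + 9 + 272\right)\right) = 278 \left(-367 + 278\right) = 278 \left(-89\right) = -24742$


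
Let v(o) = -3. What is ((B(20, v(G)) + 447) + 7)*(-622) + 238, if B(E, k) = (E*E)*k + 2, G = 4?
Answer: 463006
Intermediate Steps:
B(E, k) = 2 + k*E**2 (B(E, k) = E**2*k + 2 = k*E**2 + 2 = 2 + k*E**2)
((B(20, v(G)) + 447) + 7)*(-622) + 238 = (((2 - 3*20**2) + 447) + 7)*(-622) + 238 = (((2 - 3*400) + 447) + 7)*(-622) + 238 = (((2 - 1200) + 447) + 7)*(-622) + 238 = ((-1198 + 447) + 7)*(-622) + 238 = (-751 + 7)*(-622) + 238 = -744*(-622) + 238 = 462768 + 238 = 463006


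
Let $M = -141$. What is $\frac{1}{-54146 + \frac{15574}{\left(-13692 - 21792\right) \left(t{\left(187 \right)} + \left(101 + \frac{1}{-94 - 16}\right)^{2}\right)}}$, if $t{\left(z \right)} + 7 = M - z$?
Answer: $- \frac{1058810455851}{57330350989619596} \approx -1.8469 \cdot 10^{-5}$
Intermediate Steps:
$t{\left(z \right)} = -148 - z$ ($t{\left(z \right)} = -7 - \left(141 + z\right) = -148 - z$)
$\frac{1}{-54146 + \frac{15574}{\left(-13692 - 21792\right) \left(t{\left(187 \right)} + \left(101 + \frac{1}{-94 - 16}\right)^{2}\right)}} = \frac{1}{-54146 + \frac{15574}{\left(-13692 - 21792\right) \left(\left(-148 - 187\right) + \left(101 + \frac{1}{-94 - 16}\right)^{2}\right)}} = \frac{1}{-54146 + \frac{15574}{\left(-35484\right) \left(\left(-148 - 187\right) + \left(101 + \frac{1}{-110}\right)^{2}\right)}} = \frac{1}{-54146 + \frac{15574}{\left(-35484\right) \left(-335 + \left(101 - \frac{1}{110}\right)^{2}\right)}} = \frac{1}{-54146 + \frac{15574}{\left(-35484\right) \left(-335 + \left(\frac{11109}{110}\right)^{2}\right)}} = \frac{1}{-54146 + \frac{15574}{\left(-35484\right) \left(-335 + \frac{123409881}{12100}\right)}} = \frac{1}{-54146 + \frac{15574}{\left(-35484\right) \frac{119356381}{12100}}} = \frac{1}{-54146 + \frac{15574}{- \frac{1058810455851}{3025}}} = \frac{1}{-54146 + 15574 \left(- \frac{3025}{1058810455851}\right)} = \frac{1}{-54146 - \frac{47111350}{1058810455851}} = \frac{1}{- \frac{57330350989619596}{1058810455851}} = - \frac{1058810455851}{57330350989619596}$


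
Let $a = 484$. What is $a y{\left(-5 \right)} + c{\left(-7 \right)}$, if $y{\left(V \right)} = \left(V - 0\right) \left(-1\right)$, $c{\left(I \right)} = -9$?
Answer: $2411$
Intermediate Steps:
$y{\left(V \right)} = - V$ ($y{\left(V \right)} = \left(V + 0\right) \left(-1\right) = V \left(-1\right) = - V$)
$a y{\left(-5 \right)} + c{\left(-7 \right)} = 484 \left(\left(-1\right) \left(-5\right)\right) - 9 = 484 \cdot 5 - 9 = 2420 - 9 = 2411$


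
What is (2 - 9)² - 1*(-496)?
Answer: 545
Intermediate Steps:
(2 - 9)² - 1*(-496) = (-7)² + 496 = 49 + 496 = 545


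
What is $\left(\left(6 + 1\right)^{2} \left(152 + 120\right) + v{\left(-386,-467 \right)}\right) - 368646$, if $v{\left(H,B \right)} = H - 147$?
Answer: $-355851$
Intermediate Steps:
$v{\left(H,B \right)} = -147 + H$
$\left(\left(6 + 1\right)^{2} \left(152 + 120\right) + v{\left(-386,-467 \right)}\right) - 368646 = \left(\left(6 + 1\right)^{2} \left(152 + 120\right) - 533\right) - 368646 = \left(7^{2} \cdot 272 - 533\right) - 368646 = \left(49 \cdot 272 - 533\right) - 368646 = \left(13328 - 533\right) - 368646 = 12795 - 368646 = -355851$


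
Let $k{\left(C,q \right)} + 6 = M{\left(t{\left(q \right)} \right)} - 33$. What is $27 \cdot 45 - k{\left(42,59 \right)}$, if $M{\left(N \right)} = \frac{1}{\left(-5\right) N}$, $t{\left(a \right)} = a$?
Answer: $\frac{369931}{295} \approx 1254.0$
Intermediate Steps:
$M{\left(N \right)} = - \frac{1}{5 N}$
$k{\left(C,q \right)} = -39 - \frac{1}{5 q}$ ($k{\left(C,q \right)} = -6 - \left(33 + \frac{1}{5 q}\right) = -39 - \frac{1}{5 q}$)
$27 \cdot 45 - k{\left(42,59 \right)} = 27 \cdot 45 - \left(-39 - \frac{1}{5 \cdot 59}\right) = 1215 - \left(-39 - \frac{1}{295}\right) = 1215 - - \frac{11506}{295} = 1215 + \frac{11506}{295} = \frac{369931}{295}$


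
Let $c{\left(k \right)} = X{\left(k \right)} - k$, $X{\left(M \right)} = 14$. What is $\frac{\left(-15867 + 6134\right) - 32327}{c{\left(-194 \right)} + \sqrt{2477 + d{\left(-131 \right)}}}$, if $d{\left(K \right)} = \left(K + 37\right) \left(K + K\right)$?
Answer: $- \frac{672960}{1243} + \frac{42060 \sqrt{27105}}{16159} \approx -112.87$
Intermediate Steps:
$d{\left(K \right)} = 2 K \left(37 + K\right)$ ($d{\left(K \right)} = \left(37 + K\right) 2 K = 2 K \left(37 + K\right)$)
$c{\left(k \right)} = 14 - k$
$\frac{\left(-15867 + 6134\right) - 32327}{c{\left(-194 \right)} + \sqrt{2477 + d{\left(-131 \right)}}} = \frac{\left(-15867 + 6134\right) - 32327}{\left(14 - -194\right) + \sqrt{2477 + 2 \left(-131\right) \left(37 - 131\right)}} = \frac{-9733 - 32327}{\left(14 + 194\right) + \sqrt{2477 + 2 \left(-131\right) \left(-94\right)}} = - \frac{42060}{208 + \sqrt{2477 + 24628}} = - \frac{42060}{208 + \sqrt{27105}}$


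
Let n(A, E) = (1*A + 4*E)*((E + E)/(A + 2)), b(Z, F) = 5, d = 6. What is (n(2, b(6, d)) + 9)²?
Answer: 4096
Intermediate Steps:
n(A, E) = 2*E*(A + 4*E)/(2 + A) (n(A, E) = (A + 4*E)*((2*E)/(2 + A)) = (A + 4*E)*(2*E/(2 + A)) = 2*E*(A + 4*E)/(2 + A))
(n(2, b(6, d)) + 9)² = (2*5*(2 + 4*5)/(2 + 2) + 9)² = (2*5*(2 + 20)/4 + 9)² = (2*5*(¼)*22 + 9)² = (55 + 9)² = 64² = 4096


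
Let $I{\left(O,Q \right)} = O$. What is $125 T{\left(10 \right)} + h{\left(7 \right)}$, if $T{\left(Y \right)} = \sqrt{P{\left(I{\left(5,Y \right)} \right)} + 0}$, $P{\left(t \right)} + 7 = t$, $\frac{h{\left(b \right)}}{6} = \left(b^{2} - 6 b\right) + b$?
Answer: $84 + 125 i \sqrt{2} \approx 84.0 + 176.78 i$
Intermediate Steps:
$h{\left(b \right)} = - 30 b + 6 b^{2}$ ($h{\left(b \right)} = 6 \left(\left(b^{2} - 6 b\right) + b\right) = 6 \left(b^{2} - 5 b\right) = - 30 b + 6 b^{2}$)
$P{\left(t \right)} = -7 + t$
$T{\left(Y \right)} = i \sqrt{2}$ ($T{\left(Y \right)} = \sqrt{\left(-7 + 5\right) + 0} = \sqrt{-2 + 0} = \sqrt{-2} = i \sqrt{2}$)
$125 T{\left(10 \right)} + h{\left(7 \right)} = 125 i \sqrt{2} + 6 \cdot 7 \left(-5 + 7\right) = 125 i \sqrt{2} + 6 \cdot 7 \cdot 2 = 125 i \sqrt{2} + 84 = 84 + 125 i \sqrt{2}$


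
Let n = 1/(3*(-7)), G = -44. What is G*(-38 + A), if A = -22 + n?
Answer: 55484/21 ≈ 2642.1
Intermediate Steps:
n = -1/21 (n = 1/(-21) = -1/21 ≈ -0.047619)
A = -463/21 (A = -22 - 1/21 = -463/21 ≈ -22.048)
G*(-38 + A) = -44*(-38 - 463/21) = -44*(-1261/21) = 55484/21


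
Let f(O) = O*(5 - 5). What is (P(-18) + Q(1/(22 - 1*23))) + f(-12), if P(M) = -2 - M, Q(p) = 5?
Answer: 21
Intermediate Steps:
f(O) = 0 (f(O) = O*0 = 0)
(P(-18) + Q(1/(22 - 1*23))) + f(-12) = ((-2 - 1*(-18)) + 5) + 0 = ((-2 + 18) + 5) + 0 = (16 + 5) + 0 = 21 + 0 = 21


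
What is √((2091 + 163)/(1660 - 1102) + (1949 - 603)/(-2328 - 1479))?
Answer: 11*√5237915/13113 ≈ 1.9199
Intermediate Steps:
√((2091 + 163)/(1660 - 1102) + (1949 - 603)/(-2328 - 1479)) = √(2254/558 + 1346/(-3807)) = √(2254*(1/558) + 1346*(-1/3807)) = √(1127/279 - 1346/3807) = √(434995/118017) = 11*√5237915/13113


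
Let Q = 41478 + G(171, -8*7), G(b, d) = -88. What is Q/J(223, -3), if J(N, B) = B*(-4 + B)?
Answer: 41390/21 ≈ 1971.0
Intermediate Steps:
Q = 41390 (Q = 41478 - 88 = 41390)
Q/J(223, -3) = 41390/((-3*(-4 - 3))) = 41390/((-3*(-7))) = 41390/21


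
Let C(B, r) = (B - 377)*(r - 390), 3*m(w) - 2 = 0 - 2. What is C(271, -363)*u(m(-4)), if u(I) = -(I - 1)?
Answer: 79818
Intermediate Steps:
m(w) = 0 (m(w) = ⅔ + (0 - 2)/3 = ⅔ + (⅓)*(-2) = ⅔ - ⅔ = 0)
C(B, r) = (-390 + r)*(-377 + B) (C(B, r) = (-377 + B)*(-390 + r) = (-390 + r)*(-377 + B))
u(I) = 1 - I (u(I) = -(-1 + I) = 1 - I)
C(271, -363)*u(m(-4)) = (147030 - 390*271 - 377*(-363) + 271*(-363))*(1 - 1*0) = (147030 - 105690 + 136851 - 98373)*(1 + 0) = 79818*1 = 79818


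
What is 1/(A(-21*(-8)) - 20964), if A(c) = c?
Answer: -1/20796 ≈ -4.8086e-5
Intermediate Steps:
1/(A(-21*(-8)) - 20964) = 1/(-21*(-8) - 20964) = 1/(168 - 20964) = 1/(-20796) = -1/20796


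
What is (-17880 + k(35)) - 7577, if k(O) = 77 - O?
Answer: -25415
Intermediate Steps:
(-17880 + k(35)) - 7577 = (-17880 + (77 - 1*35)) - 7577 = (-17880 + (77 - 35)) - 7577 = (-17880 + 42) - 7577 = -17838 - 7577 = -25415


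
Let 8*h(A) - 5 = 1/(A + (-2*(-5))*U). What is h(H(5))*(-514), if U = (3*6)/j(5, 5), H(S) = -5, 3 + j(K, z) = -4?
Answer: -68619/215 ≈ -319.16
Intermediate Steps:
j(K, z) = -7 (j(K, z) = -3 - 4 = -7)
U = -18/7 (U = (3*6)/(-7) = 18*(-1/7) = -18/7 ≈ -2.5714)
h(A) = 5/8 + 1/(8*(-180/7 + A)) (h(A) = 5/8 + 1/(8*(A - 2*(-5)*(-18/7))) = 5/8 + 1/(8*(A + 10*(-18/7))) = 5/8 + 1/(8*(A - 180/7)) = 5/8 + 1/(8*(-180/7 + A)))
h(H(5))*(-514) = ((-893 + 35*(-5))/(8*(-180 + 7*(-5))))*(-514) = ((-893 - 175)/(8*(-180 - 35)))*(-514) = ((1/8)*(-1068)/(-215))*(-514) = ((1/8)*(-1/215)*(-1068))*(-514) = (267/430)*(-514) = -68619/215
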